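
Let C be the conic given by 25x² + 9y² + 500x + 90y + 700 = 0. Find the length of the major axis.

30

Rearranging, 25(x² + 20x) + 9(y² + 10y) = -700.
Completing the square gives 25(x + 10)² + 9(y + 5)² = -700 + 2500 + 225 = 2025.
Dividing both sides by 2025: (x + 10)²/81 + (y + 5)²/225 = 1
Ellipse, center (-10, -5), major axis vertical; a² = 225, b² = 81.
a² = 225 so a = 15; the major axis has length 2a = 30.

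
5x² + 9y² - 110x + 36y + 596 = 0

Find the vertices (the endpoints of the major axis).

(8, -2) and (14, -2)

Group the x- and y-terms: 5(x² - 22x) + 9(y² + 4y) = -596
Completing the square gives 5(x - 11)² + 9(y + 2)² = -596 + 605 + 36 = 45.
Divide by 45: (x - 11)²/9 + (y + 2)²/5 = 1
Ellipse, center (11, -2), major axis horizontal; a² = 9, b² = 5.
a = 3. Vertices at (h ± a, k).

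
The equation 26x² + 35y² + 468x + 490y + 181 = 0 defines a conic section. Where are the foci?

(-15, -7) and (-3, -7)

Group the x- and y-terms: 26(x² + 18x) + 35(y² + 14y) = -181
26(x + 9)² + 35(y + 7)² = -181 + 2106 + 1715 = 3640
Divide through by 3640 to get (x + 9)²/140 + (y + 7)²/104 = 1.
Ellipse, center (-9, -7), major axis horizontal; a² = 140, b² = 104.
c² = a² - b² = 140 - 104 = 36, so c = 6.
Foci lie on the horizontal axis through the center: (h ± c, k).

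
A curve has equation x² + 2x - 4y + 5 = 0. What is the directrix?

Only x is squared. Complete the square in x: (x + 1)² = 4(y - 1).
Vertex (-1, 1); 4p = 4 so p = 1. Opens up.
Directrix is the horizontal line y = k − p = 1 − (1) = 0.

y = 0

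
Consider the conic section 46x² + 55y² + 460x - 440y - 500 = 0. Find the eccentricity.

Group: 46(x² + 10x) + 55(y² - 8y) = 500
Complete the square: 46(x + 5)² + 55(y - 4)² = 500 + 1150 + 880 = 2530
Dividing both sides by 2530: (x + 5)²/55 + (y - 4)²/46 = 1
Ellipse, center (-5, 4), major axis horizontal; a² = 55, b² = 46.
c² = a² - b² = 9, so c = 3.
e = c/a = 3/√55 = 3√55/55.

e = 3√55/55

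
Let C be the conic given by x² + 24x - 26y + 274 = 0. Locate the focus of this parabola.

Only x is squared. Complete the square in x: (x + 12)² = 26(y - 5).
Vertex (-12, 5); 4p = 26 so p = 13/2. Opens up.
Focus is p units from the vertex along the axis: (h, k + p).

(-12, 23/2)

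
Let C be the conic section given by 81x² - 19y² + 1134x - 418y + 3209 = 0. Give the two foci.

(-7, -21) and (-7, -1)

Group the x- and y-terms: 81(x² + 14x) -19(y² + 22y) = -3209
81(x + 7)² -19(y + 11)² = -3209 + 3969 - 2299 = -1539
Divide through by -1539 to get (y + 11)²/81 - (x + 7)²/19 = 1.
Hyperbola, center (-7, -11), transverse axis vertical; a² = 81, b² = 19.
c² = a² + b² = 81 + 19 = 100, so c = 10.
Foci lie on the vertical axis through the center: (h, k ± c).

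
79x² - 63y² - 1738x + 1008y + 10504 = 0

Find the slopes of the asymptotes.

Rearranging, 79(x² - 22x) -63(y² - 16y) = -10504.
Completing the square gives 79(x - 11)² -63(y - 8)² = -10504 + 9559 - 4032 = -4977.
Dividing both sides by -4977: (y - 8)²/79 - (x - 11)²/63 = 1
Hyperbola, center (11, 8), transverse axis vertical; a² = 79, b² = 63.
For a vertical hyperbola the asymptotes have slope ±a/b.
Here that is ±√79/3√7 = ±√553/21.

√553/21 and -√553/21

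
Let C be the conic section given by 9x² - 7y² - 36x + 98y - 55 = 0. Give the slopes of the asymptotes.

3√7/7 and -3√7/7

Collect terms: 9(x² - 4x) -7(y² - 14y) = 55
Completing the square gives 9(x - 2)² -7(y - 7)² = 55 + 36 - 343 = -252.
Divide by -252: (y - 7)²/36 - (x - 2)²/28 = 1
Hyperbola, center (2, 7), transverse axis vertical; a² = 36, b² = 28.
For a vertical hyperbola the asymptotes have slope ±a/b.
Here that is ±6/2√7 = ±3√7/7.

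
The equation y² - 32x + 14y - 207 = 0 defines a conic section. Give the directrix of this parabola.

x = -16

Only y is squared. Complete the square in y: (y + 7)² = 32(x + 8).
Vertex (-8, -7); 4p = 32 so p = 8. Opens right.
Directrix is the vertical line x = h − p = -8 − (8) = -16.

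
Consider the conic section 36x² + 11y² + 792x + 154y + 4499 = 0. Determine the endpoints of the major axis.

36(x² + 22x) + 11(y² + 14y) = -4499
Complete the square in x and y: 36(x + 11)² + 11(y + 7)² = -4499 + 4356 + 539 = 396
Dividing both sides by 396: (x + 11)²/11 + (y + 7)²/36 = 1
Ellipse, center (-11, -7), major axis vertical; a² = 36, b² = 11.
a = 6. Vertices at (h, k ± a).

(-11, -13) and (-11, -1)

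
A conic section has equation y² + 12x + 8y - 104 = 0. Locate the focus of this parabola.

(7, -4)

Only y is squared. Complete the square in y: (y + 4)² = -12(x - 10).
Vertex (10, -4); 4p = -12 so p = -3. Opens left.
Focus is p units from the vertex along the axis: (h + p, k).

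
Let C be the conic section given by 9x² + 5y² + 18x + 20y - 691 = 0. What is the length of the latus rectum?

Group the x- and y-terms: 9(x² + 2x) + 5(y² + 4y) = 691
9(x + 1)² + 5(y + 2)² = 691 + 9 + 20 = 720
Dividing both sides by 720: (x + 1)²/80 + (y + 2)²/144 = 1
Ellipse, center (-1, -2), major axis vertical; a² = 144, b² = 80.
Latus rectum length = 2b²/a = 2·80/12 = 40/3.

40/3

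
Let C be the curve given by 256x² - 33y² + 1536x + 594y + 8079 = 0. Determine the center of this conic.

(-3, 9)

Group the x- and y-terms: 256(x² + 6x) -33(y² - 18y) = -8079
Complete the square in x and y: 256(x + 3)² -33(y - 9)² = -8079 + 2304 - 2673 = -8448
Divide by -8448: (y - 9)²/256 - (x + 3)²/33 = 1
Hyperbola with center (-3, 9).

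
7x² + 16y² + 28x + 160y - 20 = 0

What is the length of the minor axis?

Rearranging, 7(x² + 4x) + 16(y² + 10y) = 20.
Complete the square: 7(x + 2)² + 16(y + 5)² = 20 + 28 + 400 = 448
Dividing both sides by 448: (x + 2)²/64 + (y + 5)²/28 = 1
Ellipse, center (-2, -5), major axis horizontal; a² = 64, b² = 28.
b² = 28 so b = 2√7; the minor axis has length 2b = 4√7.

4√7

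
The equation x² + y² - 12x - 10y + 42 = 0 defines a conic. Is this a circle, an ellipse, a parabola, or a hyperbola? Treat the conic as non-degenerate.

circle

No xy term. Coefficients of x² and y² are A = 1, C = 1.
A = C (same sign) ⇒ circle.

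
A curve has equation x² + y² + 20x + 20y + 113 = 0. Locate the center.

(-10, -10)

(x² + 20x) + (y² + 20y) = -113
Complete the square in x and y: (x + 10)² + (y + 10)² = -113 + 100 + 100 = 87
So (x + 10)² + (y + 10)² = 87.
Circle centered at (-10, -10) with r² = 87.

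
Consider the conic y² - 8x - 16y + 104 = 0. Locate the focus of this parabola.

Only y is squared. Complete the square in y: (y - 8)² = 8(x - 5).
Vertex (5, 8); 4p = 8 so p = 2. Opens right.
Focus is p units from the vertex along the axis: (h + p, k).

(7, 8)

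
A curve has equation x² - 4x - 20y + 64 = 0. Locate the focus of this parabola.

(2, 8)

Only x is squared. Complete the square in x: (x - 2)² = 20(y - 3).
Vertex (2, 3); 4p = 20 so p = 5. Opens up.
Focus is p units from the vertex along the axis: (h, k + p).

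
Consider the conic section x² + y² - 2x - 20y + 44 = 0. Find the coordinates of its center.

Collect terms: (x² - 2x) + (y² - 20y) = -44
Complete the square in x and y: (x - 1)² + (y - 10)² = -44 + 1 + 100 = 57
So (x - 1)² + (y - 10)² = 57.
Circle centered at (1, 10) with r² = 57.

(1, 10)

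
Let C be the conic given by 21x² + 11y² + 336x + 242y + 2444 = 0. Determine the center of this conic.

Group: 21(x² + 16x) + 11(y² + 22y) = -2444
Completing the square gives 21(x + 8)² + 11(y + 11)² = -2444 + 1344 + 1331 = 231.
Divide by 231: (x + 8)²/11 + (y + 11)²/21 = 1
Ellipse with center (-8, -11).

(-8, -11)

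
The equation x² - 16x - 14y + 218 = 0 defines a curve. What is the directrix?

y = 15/2

Only x is squared. Complete the square in x: (x - 8)² = 14(y - 11).
Vertex (8, 11); 4p = 14 so p = 7/2. Opens up.
Directrix is the horizontal line y = k − p = 11 − (7/2) = 15/2.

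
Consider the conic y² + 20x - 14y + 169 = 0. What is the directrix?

Only y is squared. Complete the square in y: (y - 7)² = -20(x + 6).
Vertex (-6, 7); 4p = -20 so p = -5. Opens left.
Directrix is the vertical line x = h − p = -6 − (-5) = -1.

x = -1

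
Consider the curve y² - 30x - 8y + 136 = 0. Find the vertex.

Only y is squared. Complete the square in y: (y - 4)² = 30(x - 4).
Vertex (4, 4); 4p = 30 so p = 15/2. Opens right.

(4, 4)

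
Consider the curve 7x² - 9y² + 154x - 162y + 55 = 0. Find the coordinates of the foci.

Rearranging, 7(x² + 22x) -9(y² + 18y) = -55.
Complete the square in x and y: 7(x + 11)² -9(y + 9)² = -55 + 847 - 729 = 63
Dividing both sides by 63: (x + 11)²/9 - (y + 9)²/7 = 1
Hyperbola, center (-11, -9), transverse axis horizontal; a² = 9, b² = 7.
c² = a² + b² = 9 + 7 = 16, so c = 4.
Foci lie on the horizontal axis through the center: (h ± c, k).

(-15, -9) and (-7, -9)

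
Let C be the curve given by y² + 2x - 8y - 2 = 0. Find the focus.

Only y is squared. Complete the square in y: (y - 4)² = -2(x - 9).
Vertex (9, 4); 4p = -2 so p = -1/2. Opens left.
Focus is p units from the vertex along the axis: (h + p, k).

(17/2, 4)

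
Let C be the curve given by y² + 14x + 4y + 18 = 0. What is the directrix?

Only y is squared. Complete the square in y: (y + 2)² = -14(x + 1).
Vertex (-1, -2); 4p = -14 so p = -7/2. Opens left.
Directrix is the vertical line x = h − p = -1 − (-7/2) = 5/2.

x = 5/2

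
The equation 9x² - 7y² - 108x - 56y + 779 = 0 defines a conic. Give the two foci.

Group: 9(x² - 12x) -7(y² + 8y) = -779
Complete the square: 9(x - 6)² -7(y + 4)² = -779 + 324 - 112 = -567
Divide through by -567 to get (y + 4)²/81 - (x - 6)²/63 = 1.
Hyperbola, center (6, -4), transverse axis vertical; a² = 81, b² = 63.
c² = a² + b² = 81 + 63 = 144, so c = 12.
Foci lie on the vertical axis through the center: (h, k ± c).

(6, -16) and (6, 8)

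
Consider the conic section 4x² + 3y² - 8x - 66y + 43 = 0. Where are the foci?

(1, 11 - 3√3) and (1, 11 + 3√3)

4(x² - 2x) + 3(y² - 22y) = -43
4(x - 1)² + 3(y - 11)² = -43 + 4 + 363 = 324
Dividing both sides by 324: (x - 1)²/81 + (y - 11)²/108 = 1
Ellipse, center (1, 11), major axis vertical; a² = 108, b² = 81.
c² = a² - b² = 108 - 81 = 27, so c = 3√3.
Foci lie on the vertical axis through the center: (h, k ± c).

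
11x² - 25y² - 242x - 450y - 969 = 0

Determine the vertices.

Rearranging, 11(x² - 22x) -25(y² + 18y) = 969.
Complete the square in x and y: 11(x - 11)² -25(y + 9)² = 969 + 1331 - 2025 = 275
Divide through by 275 to get (x - 11)²/25 - (y + 9)²/11 = 1.
Hyperbola, center (11, -9), transverse axis horizontal; a² = 25, b² = 11.
a = 5. Vertices at (h ± a, k).

(6, -9) and (16, -9)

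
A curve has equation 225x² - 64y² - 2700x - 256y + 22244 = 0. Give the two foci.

(6, -19) and (6, 15)

Rearranging, 225(x² - 12x) -64(y² + 4y) = -22244.
Completing the square gives 225(x - 6)² -64(y + 2)² = -22244 + 8100 - 256 = -14400.
Divide by -14400: (y + 2)²/225 - (x - 6)²/64 = 1
Hyperbola, center (6, -2), transverse axis vertical; a² = 225, b² = 64.
c² = a² + b² = 225 + 64 = 289, so c = 17.
Foci lie on the vertical axis through the center: (h, k ± c).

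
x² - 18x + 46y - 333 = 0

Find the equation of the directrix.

Only x is squared. Complete the square in x: (x - 9)² = -46(y - 9).
Vertex (9, 9); 4p = -46 so p = -23/2. Opens down.
Directrix is the horizontal line y = k − p = 9 − (-23/2) = 41/2.

y = 41/2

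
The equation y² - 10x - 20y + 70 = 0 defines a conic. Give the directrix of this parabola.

Only y is squared. Complete the square in y: (y - 10)² = 10(x + 3).
Vertex (-3, 10); 4p = 10 so p = 5/2. Opens right.
Directrix is the vertical line x = h − p = -3 − (5/2) = -11/2.

x = -11/2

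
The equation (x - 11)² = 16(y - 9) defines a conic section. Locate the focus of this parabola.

Vertex (11, 9); 4p = 16 so p = 4. Opens up.
Focus is p units from the vertex along the axis: (h, k + p).

(11, 13)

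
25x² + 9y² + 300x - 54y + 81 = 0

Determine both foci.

(-6, -5) and (-6, 11)

Rearranging, 25(x² + 12x) + 9(y² - 6y) = -81.
Complete the square in x and y: 25(x + 6)² + 9(y - 3)² = -81 + 900 + 81 = 900
Divide through by 900 to get (x + 6)²/36 + (y - 3)²/100 = 1.
Ellipse, center (-6, 3), major axis vertical; a² = 100, b² = 36.
c² = a² - b² = 100 - 36 = 64, so c = 8.
Foci lie on the vertical axis through the center: (h, k ± c).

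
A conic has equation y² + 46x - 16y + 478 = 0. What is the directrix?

Only y is squared. Complete the square in y: (y - 8)² = -46(x + 9).
Vertex (-9, 8); 4p = -46 so p = -23/2. Opens left.
Directrix is the vertical line x = h − p = -9 − (-23/2) = 5/2.

x = 5/2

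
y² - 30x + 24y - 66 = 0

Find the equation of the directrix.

Only y is squared. Complete the square in y: (y + 12)² = 30(x + 7).
Vertex (-7, -12); 4p = 30 so p = 15/2. Opens right.
Directrix is the vertical line x = h − p = -7 − (15/2) = -29/2.

x = -29/2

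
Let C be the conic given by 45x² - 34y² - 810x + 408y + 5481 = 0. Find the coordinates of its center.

(9, 6)

Group: 45(x² - 18x) -34(y² - 12y) = -5481
45(x - 9)² -34(y - 6)² = -5481 + 3645 - 1224 = -3060
Dividing both sides by -3060: (y - 6)²/90 - (x - 9)²/68 = 1
Hyperbola with center (9, 6).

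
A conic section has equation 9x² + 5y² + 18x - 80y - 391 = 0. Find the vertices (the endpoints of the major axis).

(-1, -4) and (-1, 20)

Group: 9(x² + 2x) + 5(y² - 16y) = 391
Completing the square gives 9(x + 1)² + 5(y - 8)² = 391 + 9 + 320 = 720.
Dividing both sides by 720: (x + 1)²/80 + (y - 8)²/144 = 1
Ellipse, center (-1, 8), major axis vertical; a² = 144, b² = 80.
a = 12. Vertices at (h, k ± a).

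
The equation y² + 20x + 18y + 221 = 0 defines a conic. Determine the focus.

(-12, -9)

Only y is squared. Complete the square in y: (y + 9)² = -20(x + 7).
Vertex (-7, -9); 4p = -20 so p = -5. Opens left.
Focus is p units from the vertex along the axis: (h + p, k).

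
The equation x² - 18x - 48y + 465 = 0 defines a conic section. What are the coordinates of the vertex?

(9, 8)

Only x is squared. Complete the square in x: (x - 9)² = 48(y - 8).
Vertex (9, 8); 4p = 48 so p = 12. Opens up.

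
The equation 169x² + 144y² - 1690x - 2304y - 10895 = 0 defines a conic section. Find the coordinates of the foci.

Group: 169(x² - 10x) + 144(y² - 16y) = 10895
Complete the square in x and y: 169(x - 5)² + 144(y - 8)² = 10895 + 4225 + 9216 = 24336
Divide through by 24336 to get (x - 5)²/144 + (y - 8)²/169 = 1.
Ellipse, center (5, 8), major axis vertical; a² = 169, b² = 144.
c² = a² - b² = 169 - 144 = 25, so c = 5.
Foci lie on the vertical axis through the center: (h, k ± c).

(5, 3) and (5, 13)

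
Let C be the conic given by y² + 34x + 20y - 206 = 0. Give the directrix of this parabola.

Only y is squared. Complete the square in y: (y + 10)² = -34(x - 9).
Vertex (9, -10); 4p = -34 so p = -17/2. Opens left.
Directrix is the vertical line x = h − p = 9 − (-17/2) = 35/2.

x = 35/2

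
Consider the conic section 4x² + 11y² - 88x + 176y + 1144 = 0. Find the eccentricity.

e = √77/11

4(x² - 22x) + 11(y² + 16y) = -1144
Completing the square gives 4(x - 11)² + 11(y + 8)² = -1144 + 484 + 704 = 44.
Divide by 44: (x - 11)²/11 + (y + 8)²/4 = 1
Ellipse, center (11, -8), major axis horizontal; a² = 11, b² = 4.
c² = a² - b² = 7, so c = √7.
e = c/a = √7/√11 = √77/11.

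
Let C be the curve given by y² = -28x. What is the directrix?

x = 7

Vertex (0, 0); 4p = -28 so p = -7. Opens left.
Directrix is the vertical line x = h − p = 0 − (-7) = 7.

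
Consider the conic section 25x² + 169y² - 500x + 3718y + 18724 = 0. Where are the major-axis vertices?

Group the x- and y-terms: 25(x² - 20x) + 169(y² + 22y) = -18724
Complete the square: 25(x - 10)² + 169(y + 11)² = -18724 + 2500 + 20449 = 4225
Dividing both sides by 4225: (x - 10)²/169 + (y + 11)²/25 = 1
Ellipse, center (10, -11), major axis horizontal; a² = 169, b² = 25.
a = 13. Vertices at (h ± a, k).

(-3, -11) and (23, -11)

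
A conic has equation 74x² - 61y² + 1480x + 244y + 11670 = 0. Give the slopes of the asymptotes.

Rearranging, 74(x² + 20x) -61(y² - 4y) = -11670.
Complete the square: 74(x + 10)² -61(y - 2)² = -11670 + 7400 - 244 = -4514
Divide by -4514: (y - 2)²/74 - (x + 10)²/61 = 1
Hyperbola, center (-10, 2), transverse axis vertical; a² = 74, b² = 61.
For a vertical hyperbola the asymptotes have slope ±a/b.
Here that is ±√74/√61 = ±√4514/61.

√4514/61 and -√4514/61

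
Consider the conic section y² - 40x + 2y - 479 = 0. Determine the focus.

Only y is squared. Complete the square in y: (y + 1)² = 40(x + 12).
Vertex (-12, -1); 4p = 40 so p = 10. Opens right.
Focus is p units from the vertex along the axis: (h + p, k).

(-2, -1)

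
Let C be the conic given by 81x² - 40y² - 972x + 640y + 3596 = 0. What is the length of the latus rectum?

80/9

Collect terms: 81(x² - 12x) -40(y² - 16y) = -3596
81(x - 6)² -40(y - 8)² = -3596 + 2916 - 2560 = -3240
Dividing both sides by -3240: (y - 8)²/81 - (x - 6)²/40 = 1
Hyperbola, center (6, 8), transverse axis vertical; a² = 81, b² = 40.
Latus rectum length = 2b²/a = 2·40/9 = 80/9.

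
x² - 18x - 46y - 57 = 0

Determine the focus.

(9, 17/2)

Only x is squared. Complete the square in x: (x - 9)² = 46(y + 3).
Vertex (9, -3); 4p = 46 so p = 23/2. Opens up.
Focus is p units from the vertex along the axis: (h, k + p).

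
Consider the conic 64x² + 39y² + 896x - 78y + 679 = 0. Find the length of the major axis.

16

64(x² + 14x) + 39(y² - 2y) = -679
Completing the square gives 64(x + 7)² + 39(y - 1)² = -679 + 3136 + 39 = 2496.
Dividing both sides by 2496: (x + 7)²/39 + (y - 1)²/64 = 1
Ellipse, center (-7, 1), major axis vertical; a² = 64, b² = 39.
a² = 64 so a = 8; the major axis has length 2a = 16.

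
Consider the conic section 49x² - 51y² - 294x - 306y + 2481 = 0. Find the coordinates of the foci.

(3, -13) and (3, 7)

49(x² - 6x) -51(y² + 6y) = -2481
Completing the square gives 49(x - 3)² -51(y + 3)² = -2481 + 441 - 459 = -2499.
Divide by -2499: (y + 3)²/49 - (x - 3)²/51 = 1
Hyperbola, center (3, -3), transverse axis vertical; a² = 49, b² = 51.
c² = a² + b² = 49 + 51 = 100, so c = 10.
Foci lie on the vertical axis through the center: (h, k ± c).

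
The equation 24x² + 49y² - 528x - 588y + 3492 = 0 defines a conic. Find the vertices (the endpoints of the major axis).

24(x² - 22x) + 49(y² - 12y) = -3492
Complete the square in x and y: 24(x - 11)² + 49(y - 6)² = -3492 + 2904 + 1764 = 1176
Divide by 1176: (x - 11)²/49 + (y - 6)²/24 = 1
Ellipse, center (11, 6), major axis horizontal; a² = 49, b² = 24.
a = 7. Vertices at (h ± a, k).

(4, 6) and (18, 6)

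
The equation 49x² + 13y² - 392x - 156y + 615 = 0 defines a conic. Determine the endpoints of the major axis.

(4, -1) and (4, 13)

49(x² - 8x) + 13(y² - 12y) = -615
Complete the square in x and y: 49(x - 4)² + 13(y - 6)² = -615 + 784 + 468 = 637
Divide through by 637 to get (x - 4)²/13 + (y - 6)²/49 = 1.
Ellipse, center (4, 6), major axis vertical; a² = 49, b² = 13.
a = 7. Vertices at (h, k ± a).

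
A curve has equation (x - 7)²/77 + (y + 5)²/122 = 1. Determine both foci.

(7, -5 - 3√5) and (7, -5 + 3√5)

Center (7, -5). The larger denominator 122 sits under the y-term, so the major axis is vertical; a² = 122, b² = 77.
c² = a² - b² = 122 - 77 = 45, so c = 3√5.
Foci lie on the vertical axis through the center: (h, k ± c).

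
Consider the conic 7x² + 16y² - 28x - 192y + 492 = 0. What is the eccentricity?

Group the x- and y-terms: 7(x² - 4x) + 16(y² - 12y) = -492
Complete the square: 7(x - 2)² + 16(y - 6)² = -492 + 28 + 576 = 112
Dividing both sides by 112: (x - 2)²/16 + (y - 6)²/7 = 1
Ellipse, center (2, 6), major axis horizontal; a² = 16, b² = 7.
c² = a² - b² = 9, so c = 3.
e = c/a = 3/4.

e = 3/4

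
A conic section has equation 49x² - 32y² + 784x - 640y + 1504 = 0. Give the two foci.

(-8, -19) and (-8, -1)

49(x² + 16x) -32(y² + 20y) = -1504
49(x + 8)² -32(y + 10)² = -1504 + 3136 - 3200 = -1568
Dividing both sides by -1568: (y + 10)²/49 - (x + 8)²/32 = 1
Hyperbola, center (-8, -10), transverse axis vertical; a² = 49, b² = 32.
c² = a² + b² = 49 + 32 = 81, so c = 9.
Foci lie on the vertical axis through the center: (h, k ± c).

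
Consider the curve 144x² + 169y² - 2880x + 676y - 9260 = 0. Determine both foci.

Group: 144(x² - 20x) + 169(y² + 4y) = 9260
Complete the square: 144(x - 10)² + 169(y + 2)² = 9260 + 14400 + 676 = 24336
Divide through by 24336 to get (x - 10)²/169 + (y + 2)²/144 = 1.
Ellipse, center (10, -2), major axis horizontal; a² = 169, b² = 144.
c² = a² - b² = 169 - 144 = 25, so c = 5.
Foci lie on the horizontal axis through the center: (h ± c, k).

(5, -2) and (15, -2)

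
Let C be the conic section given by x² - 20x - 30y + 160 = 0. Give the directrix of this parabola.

y = -11/2

Only x is squared. Complete the square in x: (x - 10)² = 30(y - 2).
Vertex (10, 2); 4p = 30 so p = 15/2. Opens up.
Directrix is the horizontal line y = k − p = 2 − (15/2) = -11/2.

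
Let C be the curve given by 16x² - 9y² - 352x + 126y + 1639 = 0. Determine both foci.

(11, 2) and (11, 12)

Group the x- and y-terms: 16(x² - 22x) -9(y² - 14y) = -1639
Completing the square gives 16(x - 11)² -9(y - 7)² = -1639 + 1936 - 441 = -144.
Dividing both sides by -144: (y - 7)²/16 - (x - 11)²/9 = 1
Hyperbola, center (11, 7), transverse axis vertical; a² = 16, b² = 9.
c² = a² + b² = 16 + 9 = 25, so c = 5.
Foci lie on the vertical axis through the center: (h, k ± c).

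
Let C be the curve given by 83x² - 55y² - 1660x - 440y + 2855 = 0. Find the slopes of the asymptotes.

83(x² - 20x) -55(y² + 8y) = -2855
Complete the square: 83(x - 10)² -55(y + 4)² = -2855 + 8300 - 880 = 4565
Divide through by 4565 to get (x - 10)²/55 - (y + 4)²/83 = 1.
Hyperbola, center (10, -4), transverse axis horizontal; a² = 55, b² = 83.
For a horizontal hyperbola the asymptotes have slope ±b/a.
Here that is ±√83/√55 = ±√4565/55.

√4565/55 and -√4565/55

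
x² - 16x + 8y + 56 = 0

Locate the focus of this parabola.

(8, -1)

Only x is squared. Complete the square in x: (x - 8)² = -8(y - 1).
Vertex (8, 1); 4p = -8 so p = -2. Opens down.
Focus is p units from the vertex along the axis: (h, k + p).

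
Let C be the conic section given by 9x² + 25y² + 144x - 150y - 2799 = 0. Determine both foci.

(-24, 3) and (8, 3)

Collect terms: 9(x² + 16x) + 25(y² - 6y) = 2799
Complete the square in x and y: 9(x + 8)² + 25(y - 3)² = 2799 + 576 + 225 = 3600
Divide by 3600: (x + 8)²/400 + (y - 3)²/144 = 1
Ellipse, center (-8, 3), major axis horizontal; a² = 400, b² = 144.
c² = a² - b² = 400 - 144 = 256, so c = 16.
Foci lie on the horizontal axis through the center: (h ± c, k).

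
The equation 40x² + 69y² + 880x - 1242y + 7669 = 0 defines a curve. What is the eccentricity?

e = √2001/69

Collect terms: 40(x² + 22x) + 69(y² - 18y) = -7669
Complete the square: 40(x + 11)² + 69(y - 9)² = -7669 + 4840 + 5589 = 2760
Divide through by 2760 to get (x + 11)²/69 + (y - 9)²/40 = 1.
Ellipse, center (-11, 9), major axis horizontal; a² = 69, b² = 40.
c² = a² - b² = 29, so c = √29.
e = c/a = √29/√69 = √2001/69.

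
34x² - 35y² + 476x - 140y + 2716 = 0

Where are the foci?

(-7, -2 - √69) and (-7, -2 + √69)

Rearranging, 34(x² + 14x) -35(y² + 4y) = -2716.
Complete the square: 34(x + 7)² -35(y + 2)² = -2716 + 1666 - 140 = -1190
Dividing both sides by -1190: (y + 2)²/34 - (x + 7)²/35 = 1
Hyperbola, center (-7, -2), transverse axis vertical; a² = 34, b² = 35.
c² = a² + b² = 34 + 35 = 69, so c = √69.
Foci lie on the vertical axis through the center: (h, k ± c).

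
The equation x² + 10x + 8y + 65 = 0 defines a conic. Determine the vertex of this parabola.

(-5, -5)

Only x is squared. Complete the square in x: (x + 5)² = -8(y + 5).
Vertex (-5, -5); 4p = -8 so p = -2. Opens down.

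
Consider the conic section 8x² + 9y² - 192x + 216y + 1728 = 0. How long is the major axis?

6√10

Rearranging, 8(x² - 24x) + 9(y² + 24y) = -1728.
Complete the square in x and y: 8(x - 12)² + 9(y + 12)² = -1728 + 1152 + 1296 = 720
Divide through by 720 to get (x - 12)²/90 + (y + 12)²/80 = 1.
Ellipse, center (12, -12), major axis horizontal; a² = 90, b² = 80.
a² = 90 so a = 3√10; the major axis has length 2a = 6√10.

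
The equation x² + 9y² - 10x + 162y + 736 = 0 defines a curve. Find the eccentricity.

e = 2√2/3

Rearranging, (x² - 10x) + 9(y² + 18y) = -736.
Complete the square: (x - 5)² + 9(y + 9)² = -736 + 25 + 729 = 18
Divide by 18: (x - 5)²/18 + (y + 9)²/2 = 1
Ellipse, center (5, -9), major axis horizontal; a² = 18, b² = 2.
c² = a² - b² = 16, so c = 4.
e = c/a = 4/3√2 = 2√2/3.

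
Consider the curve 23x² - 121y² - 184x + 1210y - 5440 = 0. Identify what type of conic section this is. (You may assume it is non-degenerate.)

No xy term. Coefficients of x² and y² are A = 23, C = -121.
A and C have opposite signs ⇒ hyperbola.

hyperbola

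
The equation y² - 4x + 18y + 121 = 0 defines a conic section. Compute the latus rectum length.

Only y is squared. Complete the square in y: (y + 9)² = 4(x - 10).
Vertex (10, -9); 4p = 4 so p = 1. Opens right.
Latus rectum length = |4p| = 4.

4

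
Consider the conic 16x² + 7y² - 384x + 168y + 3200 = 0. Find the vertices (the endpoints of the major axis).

(12, -16) and (12, -8)

Rearranging, 16(x² - 24x) + 7(y² + 24y) = -3200.
Complete the square in x and y: 16(x - 12)² + 7(y + 12)² = -3200 + 2304 + 1008 = 112
Divide through by 112 to get (x - 12)²/7 + (y + 12)²/16 = 1.
Ellipse, center (12, -12), major axis vertical; a² = 16, b² = 7.
a = 4. Vertices at (h, k ± a).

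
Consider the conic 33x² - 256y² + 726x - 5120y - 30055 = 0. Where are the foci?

Group: 33(x² + 22x) -256(y² + 20y) = 30055
Completing the square gives 33(x + 11)² -256(y + 10)² = 30055 + 3993 - 25600 = 8448.
Divide by 8448: (x + 11)²/256 - (y + 10)²/33 = 1
Hyperbola, center (-11, -10), transverse axis horizontal; a² = 256, b² = 33.
c² = a² + b² = 256 + 33 = 289, so c = 17.
Foci lie on the horizontal axis through the center: (h ± c, k).

(-28, -10) and (6, -10)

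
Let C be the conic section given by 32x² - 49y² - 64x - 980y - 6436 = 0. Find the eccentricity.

e = 9/7

Rearranging, 32(x² - 2x) -49(y² + 20y) = 6436.
32(x - 1)² -49(y + 10)² = 6436 + 32 - 4900 = 1568
Divide through by 1568 to get (x - 1)²/49 - (y + 10)²/32 = 1.
Hyperbola, center (1, -10), transverse axis horizontal; a² = 49, b² = 32.
c² = a² + b² = 81, so c = 9.
e = c/a = 9/7.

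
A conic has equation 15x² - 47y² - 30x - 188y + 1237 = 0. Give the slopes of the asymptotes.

√705/47 and -√705/47

Group the x- and y-terms: 15(x² - 2x) -47(y² + 4y) = -1237
Complete the square in x and y: 15(x - 1)² -47(y + 2)² = -1237 + 15 - 188 = -1410
Divide by -1410: (y + 2)²/30 - (x - 1)²/94 = 1
Hyperbola, center (1, -2), transverse axis vertical; a² = 30, b² = 94.
For a vertical hyperbola the asymptotes have slope ±a/b.
Here that is ±√30/√94 = ±√705/47.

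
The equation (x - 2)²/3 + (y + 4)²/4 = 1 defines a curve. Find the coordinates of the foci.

(2, -5) and (2, -3)

Center (2, -4). The larger denominator 4 sits under the y-term, so the major axis is vertical; a² = 4, b² = 3.
c² = a² - b² = 4 - 3 = 1, so c = 1.
Foci lie on the vertical axis through the center: (h, k ± c).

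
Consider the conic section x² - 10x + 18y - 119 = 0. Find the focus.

(5, 7/2)

Only x is squared. Complete the square in x: (x - 5)² = -18(y - 8).
Vertex (5, 8); 4p = -18 so p = -9/2. Opens down.
Focus is p units from the vertex along the axis: (h, k + p).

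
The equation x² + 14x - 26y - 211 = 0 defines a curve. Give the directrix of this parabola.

Only x is squared. Complete the square in x: (x + 7)² = 26(y + 10).
Vertex (-7, -10); 4p = 26 so p = 13/2. Opens up.
Directrix is the horizontal line y = k − p = -10 − (13/2) = -33/2.

y = -33/2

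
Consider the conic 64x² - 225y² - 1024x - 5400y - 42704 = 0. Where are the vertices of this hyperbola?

(-7, -12) and (23, -12)

Group: 64(x² - 16x) -225(y² + 24y) = 42704
Completing the square gives 64(x - 8)² -225(y + 12)² = 42704 + 4096 - 32400 = 14400.
Divide by 14400: (x - 8)²/225 - (y + 12)²/64 = 1
Hyperbola, center (8, -12), transverse axis horizontal; a² = 225, b² = 64.
a = 15. Vertices at (h ± a, k).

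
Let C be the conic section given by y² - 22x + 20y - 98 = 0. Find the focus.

Only y is squared. Complete the square in y: (y + 10)² = 22(x + 9).
Vertex (-9, -10); 4p = 22 so p = 11/2. Opens right.
Focus is p units from the vertex along the axis: (h + p, k).

(-7/2, -10)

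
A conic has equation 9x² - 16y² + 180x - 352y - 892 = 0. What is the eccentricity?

9(x² + 20x) -16(y² + 22y) = 892
Complete the square in x and y: 9(x + 10)² -16(y + 11)² = 892 + 900 - 1936 = -144
Divide by -144: (y + 11)²/9 - (x + 10)²/16 = 1
Hyperbola, center (-10, -11), transverse axis vertical; a² = 9, b² = 16.
c² = a² + b² = 25, so c = 5.
e = c/a = 5/3.

e = 5/3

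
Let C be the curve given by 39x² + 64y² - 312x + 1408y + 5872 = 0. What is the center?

(4, -11)

39(x² - 8x) + 64(y² + 22y) = -5872
Completing the square gives 39(x - 4)² + 64(y + 11)² = -5872 + 624 + 7744 = 2496.
Dividing both sides by 2496: (x - 4)²/64 + (y + 11)²/39 = 1
Ellipse with center (4, -11).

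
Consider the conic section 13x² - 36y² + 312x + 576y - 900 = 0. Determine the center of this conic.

13(x² + 24x) -36(y² - 16y) = 900
13(x + 12)² -36(y - 8)² = 900 + 1872 - 2304 = 468
Divide by 468: (x + 12)²/36 - (y - 8)²/13 = 1
Hyperbola with center (-12, 8).

(-12, 8)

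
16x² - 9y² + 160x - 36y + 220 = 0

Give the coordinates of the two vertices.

16(x² + 10x) -9(y² + 4y) = -220
Completing the square gives 16(x + 5)² -9(y + 2)² = -220 + 400 - 36 = 144.
Dividing both sides by 144: (x + 5)²/9 - (y + 2)²/16 = 1
Hyperbola, center (-5, -2), transverse axis horizontal; a² = 9, b² = 16.
a = 3. Vertices at (h ± a, k).

(-8, -2) and (-2, -2)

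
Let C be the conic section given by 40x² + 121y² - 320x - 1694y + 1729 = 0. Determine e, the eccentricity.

e = 9/11

40(x² - 8x) + 121(y² - 14y) = -1729
Complete the square in x and y: 40(x - 4)² + 121(y - 7)² = -1729 + 640 + 5929 = 4840
Divide by 4840: (x - 4)²/121 + (y - 7)²/40 = 1
Ellipse, center (4, 7), major axis horizontal; a² = 121, b² = 40.
c² = a² - b² = 81, so c = 9.
e = c/a = 9/11.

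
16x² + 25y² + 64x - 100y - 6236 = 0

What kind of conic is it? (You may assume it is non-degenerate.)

ellipse

No xy term. Coefficients of x² and y² are A = 16, C = 25.
A and C have the same sign but A ≠ C ⇒ ellipse.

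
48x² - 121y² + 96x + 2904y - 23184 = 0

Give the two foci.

(-14, 12) and (12, 12)

Group: 48(x² + 2x) -121(y² - 24y) = 23184
48(x + 1)² -121(y - 12)² = 23184 + 48 - 17424 = 5808
Divide by 5808: (x + 1)²/121 - (y - 12)²/48 = 1
Hyperbola, center (-1, 12), transverse axis horizontal; a² = 121, b² = 48.
c² = a² + b² = 121 + 48 = 169, so c = 13.
Foci lie on the horizontal axis through the center: (h ± c, k).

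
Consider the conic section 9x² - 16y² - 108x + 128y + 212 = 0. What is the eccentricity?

e = 5/3

Group: 9(x² - 12x) -16(y² - 8y) = -212
Complete the square: 9(x - 6)² -16(y - 4)² = -212 + 324 - 256 = -144
Divide by -144: (y - 4)²/9 - (x - 6)²/16 = 1
Hyperbola, center (6, 4), transverse axis vertical; a² = 9, b² = 16.
c² = a² + b² = 25, so c = 5.
e = c/a = 5/3.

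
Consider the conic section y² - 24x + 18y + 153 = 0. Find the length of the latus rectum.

24

Only y is squared. Complete the square in y: (y + 9)² = 24(x - 3).
Vertex (3, -9); 4p = 24 so p = 6. Opens right.
Latus rectum length = |4p| = 24.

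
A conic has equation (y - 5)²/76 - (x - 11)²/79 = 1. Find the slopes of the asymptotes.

2√1501/79 and -2√1501/79

Center (11, 5). The positive term is the y-term, so the transverse axis is vertical; a² = 76, b² = 79.
For a vertical hyperbola the asymptotes have slope ±a/b.
Here that is ±2√19/√79 = ±2√1501/79.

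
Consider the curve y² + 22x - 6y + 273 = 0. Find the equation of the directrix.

x = -13/2

Only y is squared. Complete the square in y: (y - 3)² = -22(x + 12).
Vertex (-12, 3); 4p = -22 so p = -11/2. Opens left.
Directrix is the vertical line x = h − p = -12 − (-11/2) = -13/2.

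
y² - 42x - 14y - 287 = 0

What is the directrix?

x = -37/2

Only y is squared. Complete the square in y: (y - 7)² = 42(x + 8).
Vertex (-8, 7); 4p = 42 so p = 21/2. Opens right.
Directrix is the vertical line x = h − p = -8 − (21/2) = -37/2.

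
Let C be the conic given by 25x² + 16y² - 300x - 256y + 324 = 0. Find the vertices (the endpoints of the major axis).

(6, -2) and (6, 18)

Group: 25(x² - 12x) + 16(y² - 16y) = -324
Completing the square gives 25(x - 6)² + 16(y - 8)² = -324 + 900 + 1024 = 1600.
Dividing both sides by 1600: (x - 6)²/64 + (y - 8)²/100 = 1
Ellipse, center (6, 8), major axis vertical; a² = 100, b² = 64.
a = 10. Vertices at (h, k ± a).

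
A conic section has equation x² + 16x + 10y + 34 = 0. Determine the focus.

(-8, 1/2)

Only x is squared. Complete the square in x: (x + 8)² = -10(y - 3).
Vertex (-8, 3); 4p = -10 so p = -5/2. Opens down.
Focus is p units from the vertex along the axis: (h, k + p).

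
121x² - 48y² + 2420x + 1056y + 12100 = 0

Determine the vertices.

121(x² + 20x) -48(y² - 22y) = -12100
Complete the square in x and y: 121(x + 10)² -48(y - 11)² = -12100 + 12100 - 5808 = -5808
Dividing both sides by -5808: (y - 11)²/121 - (x + 10)²/48 = 1
Hyperbola, center (-10, 11), transverse axis vertical; a² = 121, b² = 48.
a = 11. Vertices at (h, k ± a).

(-10, 0) and (-10, 22)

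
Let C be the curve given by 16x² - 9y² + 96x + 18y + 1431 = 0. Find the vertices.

(-3, -11) and (-3, 13)

Collect terms: 16(x² + 6x) -9(y² - 2y) = -1431
Complete the square in x and y: 16(x + 3)² -9(y - 1)² = -1431 + 144 - 9 = -1296
Dividing both sides by -1296: (y - 1)²/144 - (x + 3)²/81 = 1
Hyperbola, center (-3, 1), transverse axis vertical; a² = 144, b² = 81.
a = 12. Vertices at (h, k ± a).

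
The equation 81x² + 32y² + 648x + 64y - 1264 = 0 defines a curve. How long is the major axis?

Group the x- and y-terms: 81(x² + 8x) + 32(y² + 2y) = 1264
81(x + 4)² + 32(y + 1)² = 1264 + 1296 + 32 = 2592
Divide through by 2592 to get (x + 4)²/32 + (y + 1)²/81 = 1.
Ellipse, center (-4, -1), major axis vertical; a² = 81, b² = 32.
a² = 81 so a = 9; the major axis has length 2a = 18.

18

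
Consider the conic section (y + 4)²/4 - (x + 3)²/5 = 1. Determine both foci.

Center (-3, -4). The positive term is the y-term, so the transverse axis is vertical; a² = 4, b² = 5.
c² = a² + b² = 4 + 5 = 9, so c = 3.
Foci lie on the vertical axis through the center: (h, k ± c).

(-3, -7) and (-3, -1)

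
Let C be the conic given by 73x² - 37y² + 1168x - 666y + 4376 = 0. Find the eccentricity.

e = √8030/73

Group: 73(x² + 16x) -37(y² + 18y) = -4376
Completing the square gives 73(x + 8)² -37(y + 9)² = -4376 + 4672 - 2997 = -2701.
Divide through by -2701 to get (y + 9)²/73 - (x + 8)²/37 = 1.
Hyperbola, center (-8, -9), transverse axis vertical; a² = 73, b² = 37.
c² = a² + b² = 110, so c = √110.
e = c/a = √110/√73 = √8030/73.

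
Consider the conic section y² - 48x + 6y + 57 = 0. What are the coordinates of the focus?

(13, -3)

Only y is squared. Complete the square in y: (y + 3)² = 48(x - 1).
Vertex (1, -3); 4p = 48 so p = 12. Opens right.
Focus is p units from the vertex along the axis: (h + p, k).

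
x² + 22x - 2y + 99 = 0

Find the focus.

Only x is squared. Complete the square in x: (x + 11)² = 2(y + 11).
Vertex (-11, -11); 4p = 2 so p = 1/2. Opens up.
Focus is p units from the vertex along the axis: (h, k + p).

(-11, -21/2)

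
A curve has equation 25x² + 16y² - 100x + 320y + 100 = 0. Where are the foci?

(2, -16) and (2, -4)

25(x² - 4x) + 16(y² + 20y) = -100
Complete the square in x and y: 25(x - 2)² + 16(y + 10)² = -100 + 100 + 1600 = 1600
Divide by 1600: (x - 2)²/64 + (y + 10)²/100 = 1
Ellipse, center (2, -10), major axis vertical; a² = 100, b² = 64.
c² = a² - b² = 100 - 64 = 36, so c = 6.
Foci lie on the vertical axis through the center: (h, k ± c).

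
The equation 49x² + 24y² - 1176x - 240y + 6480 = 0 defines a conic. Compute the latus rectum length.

48/7

Group the x- and y-terms: 49(x² - 24x) + 24(y² - 10y) = -6480
Complete the square in x and y: 49(x - 12)² + 24(y - 5)² = -6480 + 7056 + 600 = 1176
Divide by 1176: (x - 12)²/24 + (y - 5)²/49 = 1
Ellipse, center (12, 5), major axis vertical; a² = 49, b² = 24.
Latus rectum length = 2b²/a = 2·24/7 = 48/7.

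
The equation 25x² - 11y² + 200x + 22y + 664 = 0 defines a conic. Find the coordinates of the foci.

(-4, -5) and (-4, 7)

Group: 25(x² + 8x) -11(y² - 2y) = -664
Complete the square in x and y: 25(x + 4)² -11(y - 1)² = -664 + 400 - 11 = -275
Divide by -275: (y - 1)²/25 - (x + 4)²/11 = 1
Hyperbola, center (-4, 1), transverse axis vertical; a² = 25, b² = 11.
c² = a² + b² = 25 + 11 = 36, so c = 6.
Foci lie on the vertical axis through the center: (h, k ± c).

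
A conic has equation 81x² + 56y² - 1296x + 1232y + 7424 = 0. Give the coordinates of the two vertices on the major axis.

81(x² - 16x) + 56(y² + 22y) = -7424
Complete the square in x and y: 81(x - 8)² + 56(y + 11)² = -7424 + 5184 + 6776 = 4536
Dividing both sides by 4536: (x - 8)²/56 + (y + 11)²/81 = 1
Ellipse, center (8, -11), major axis vertical; a² = 81, b² = 56.
a = 9. Vertices at (h, k ± a).

(8, -20) and (8, -2)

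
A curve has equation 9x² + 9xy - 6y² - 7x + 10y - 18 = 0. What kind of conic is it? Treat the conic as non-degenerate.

A = 9, B = 9, C = -6.
Discriminant B² − 4AC = 9² − 4·9·(-6) = 297.
B² − 4AC > 0 ⇒ hyperbola.

hyperbola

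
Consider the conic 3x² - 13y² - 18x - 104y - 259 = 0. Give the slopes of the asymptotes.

Rearranging, 3(x² - 6x) -13(y² + 8y) = 259.
Complete the square: 3(x - 3)² -13(y + 4)² = 259 + 27 - 208 = 78
Dividing both sides by 78: (x - 3)²/26 - (y + 4)²/6 = 1
Hyperbola, center (3, -4), transverse axis horizontal; a² = 26, b² = 6.
For a horizontal hyperbola the asymptotes have slope ±b/a.
Here that is ±√6/√26 = ±√39/13.

√39/13 and -√39/13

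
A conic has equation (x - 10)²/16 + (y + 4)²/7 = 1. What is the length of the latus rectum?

7/2

Center (10, -4). The larger denominator 16 sits under the x-term, so the major axis is horizontal; a² = 16, b² = 7.
Latus rectum length = 2b²/a = 2·7/4 = 7/2.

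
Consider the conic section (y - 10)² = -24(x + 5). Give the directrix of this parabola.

x = 1

Vertex (-5, 10); 4p = -24 so p = -6. Opens left.
Directrix is the vertical line x = h − p = -5 − (-6) = 1.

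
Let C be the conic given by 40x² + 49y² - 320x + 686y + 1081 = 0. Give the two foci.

(1, -7) and (7, -7)

40(x² - 8x) + 49(y² + 14y) = -1081
Complete the square: 40(x - 4)² + 49(y + 7)² = -1081 + 640 + 2401 = 1960
Divide through by 1960 to get (x - 4)²/49 + (y + 7)²/40 = 1.
Ellipse, center (4, -7), major axis horizontal; a² = 49, b² = 40.
c² = a² - b² = 49 - 40 = 9, so c = 3.
Foci lie on the horizontal axis through the center: (h ± c, k).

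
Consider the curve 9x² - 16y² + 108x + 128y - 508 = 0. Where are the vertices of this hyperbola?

Collect terms: 9(x² + 12x) -16(y² - 8y) = 508
Complete the square in x and y: 9(x + 6)² -16(y - 4)² = 508 + 324 - 256 = 576
Divide by 576: (x + 6)²/64 - (y - 4)²/36 = 1
Hyperbola, center (-6, 4), transverse axis horizontal; a² = 64, b² = 36.
a = 8. Vertices at (h ± a, k).

(-14, 4) and (2, 4)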